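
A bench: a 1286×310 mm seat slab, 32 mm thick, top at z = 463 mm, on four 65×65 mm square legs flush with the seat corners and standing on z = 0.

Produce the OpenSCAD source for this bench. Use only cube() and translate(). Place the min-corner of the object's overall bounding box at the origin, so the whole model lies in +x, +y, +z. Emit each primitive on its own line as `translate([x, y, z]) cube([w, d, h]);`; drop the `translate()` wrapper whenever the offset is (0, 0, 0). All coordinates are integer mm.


// leg_h = 463 − 32 = 431
translate([0, 0, 431]) cube([1286, 310, 32]);
cube([65, 65, 431]);
translate([0, 245, 0]) cube([65, 65, 431]);
translate([1221, 0, 0]) cube([65, 65, 431]);
translate([1221, 245, 0]) cube([65, 65, 431]);


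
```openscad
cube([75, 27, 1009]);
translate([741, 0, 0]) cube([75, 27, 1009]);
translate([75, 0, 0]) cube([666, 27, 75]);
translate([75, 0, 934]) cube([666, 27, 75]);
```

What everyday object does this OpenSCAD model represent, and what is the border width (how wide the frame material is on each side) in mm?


A picture frame. The border width is 75 mm.

Four thin pieces enclosing a rectangular opening — a picture frame. The two full-height stiles are 1009 mm tall; the top rail sits at z = 934 and is 75 mm tall, so the border above the opening is 1009 − 934 = 75 mm, matching the stile x-width.


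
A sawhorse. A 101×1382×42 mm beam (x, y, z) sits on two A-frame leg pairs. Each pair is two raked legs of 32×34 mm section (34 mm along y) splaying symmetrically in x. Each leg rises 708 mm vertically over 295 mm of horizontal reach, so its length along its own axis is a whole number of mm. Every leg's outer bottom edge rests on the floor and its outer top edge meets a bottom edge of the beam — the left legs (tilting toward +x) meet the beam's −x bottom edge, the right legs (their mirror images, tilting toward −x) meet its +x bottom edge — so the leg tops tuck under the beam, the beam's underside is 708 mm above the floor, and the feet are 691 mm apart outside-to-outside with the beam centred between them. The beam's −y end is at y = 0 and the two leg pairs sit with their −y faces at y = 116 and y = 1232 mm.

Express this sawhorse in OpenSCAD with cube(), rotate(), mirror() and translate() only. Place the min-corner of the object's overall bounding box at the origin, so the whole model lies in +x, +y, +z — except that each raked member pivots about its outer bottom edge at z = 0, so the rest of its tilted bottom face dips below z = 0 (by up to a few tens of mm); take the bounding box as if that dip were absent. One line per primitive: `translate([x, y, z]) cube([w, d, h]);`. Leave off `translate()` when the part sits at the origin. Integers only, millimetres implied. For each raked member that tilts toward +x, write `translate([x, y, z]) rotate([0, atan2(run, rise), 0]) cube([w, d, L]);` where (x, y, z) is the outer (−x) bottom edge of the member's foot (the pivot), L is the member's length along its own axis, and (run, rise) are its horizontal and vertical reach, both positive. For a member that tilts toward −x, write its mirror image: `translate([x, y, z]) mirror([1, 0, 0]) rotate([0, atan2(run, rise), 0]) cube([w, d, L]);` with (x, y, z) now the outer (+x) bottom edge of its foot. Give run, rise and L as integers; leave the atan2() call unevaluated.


// leg length = √(295² + 708²) = 767
// right-leg outer foot x = 2·295 + 101 = 691
// beam min-corner = (295, 0, 708)
translate([295, 0, 708]) cube([101, 1382, 42]);
translate([0, 116, 0]) rotate([0, atan2(295, 708), 0]) cube([32, 34, 767]);
translate([691, 116, 0]) mirror([1, 0, 0]) rotate([0, atan2(295, 708), 0]) cube([32, 34, 767]);
translate([0, 1232, 0]) rotate([0, atan2(295, 708), 0]) cube([32, 34, 767]);
translate([691, 1232, 0]) mirror([1, 0, 0]) rotate([0, atan2(295, 708), 0]) cube([32, 34, 767]);


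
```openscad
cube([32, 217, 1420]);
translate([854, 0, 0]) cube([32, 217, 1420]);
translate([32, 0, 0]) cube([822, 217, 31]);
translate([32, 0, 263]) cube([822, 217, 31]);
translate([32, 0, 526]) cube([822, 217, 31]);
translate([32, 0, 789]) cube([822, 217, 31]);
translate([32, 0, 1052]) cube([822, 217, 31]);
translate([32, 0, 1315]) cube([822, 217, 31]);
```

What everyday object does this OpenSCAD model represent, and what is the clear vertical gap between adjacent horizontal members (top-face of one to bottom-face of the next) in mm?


A bookshelf. The clear shelf gap is 232 mm.

Two tall side panels with 6 horizontal boards between them — a bookshelf. The first two shelf undersides are at z = 0 and z = 263; with shelf thickness 31, the clear gap is 263 − 0 − 31 = 232 mm.


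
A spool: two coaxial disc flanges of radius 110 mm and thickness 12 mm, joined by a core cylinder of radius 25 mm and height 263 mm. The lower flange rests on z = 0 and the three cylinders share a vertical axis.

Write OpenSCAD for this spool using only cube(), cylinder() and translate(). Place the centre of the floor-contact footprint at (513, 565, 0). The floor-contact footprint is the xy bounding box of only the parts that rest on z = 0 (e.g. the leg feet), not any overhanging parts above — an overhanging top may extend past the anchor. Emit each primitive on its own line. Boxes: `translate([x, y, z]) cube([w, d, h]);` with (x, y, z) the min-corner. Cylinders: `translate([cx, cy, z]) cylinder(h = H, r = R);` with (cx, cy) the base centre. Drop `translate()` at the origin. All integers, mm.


translate([513, 565, 0]) cylinder(h = 12, r = 110);
translate([513, 565, 12]) cylinder(h = 263, r = 25);
translate([513, 565, 275]) cylinder(h = 12, r = 110);


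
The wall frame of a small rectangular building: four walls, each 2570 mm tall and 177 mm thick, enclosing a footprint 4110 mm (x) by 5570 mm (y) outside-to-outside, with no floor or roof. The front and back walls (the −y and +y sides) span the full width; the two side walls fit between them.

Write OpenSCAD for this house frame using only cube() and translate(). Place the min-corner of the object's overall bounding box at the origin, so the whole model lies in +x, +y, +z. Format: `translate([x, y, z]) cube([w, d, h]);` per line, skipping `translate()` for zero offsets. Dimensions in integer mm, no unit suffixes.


cube([4110, 177, 2570]);
translate([0, 5393, 0]) cube([4110, 177, 2570]);
translate([0, 177, 0]) cube([177, 5216, 2570]);
translate([3933, 177, 0]) cube([177, 5216, 2570]);


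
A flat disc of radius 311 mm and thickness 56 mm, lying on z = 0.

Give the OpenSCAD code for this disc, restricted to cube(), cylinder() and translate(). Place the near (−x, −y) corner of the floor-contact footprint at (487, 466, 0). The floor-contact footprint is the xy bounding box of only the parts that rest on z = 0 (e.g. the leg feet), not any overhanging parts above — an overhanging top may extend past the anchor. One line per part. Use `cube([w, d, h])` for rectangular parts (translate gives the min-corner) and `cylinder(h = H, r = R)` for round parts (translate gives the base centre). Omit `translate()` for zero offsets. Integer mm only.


translate([798, 777, 0]) cylinder(h = 56, r = 311);


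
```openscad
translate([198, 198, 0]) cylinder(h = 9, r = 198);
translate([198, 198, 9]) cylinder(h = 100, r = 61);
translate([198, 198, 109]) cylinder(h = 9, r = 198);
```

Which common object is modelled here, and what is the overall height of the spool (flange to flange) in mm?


A spool. The overall height is 118 mm.

Three coaxial cylinders, large–small–large — a spool. Two 9 mm flanges and a 100 mm core give 9 + 100 + 9 = 118 mm.


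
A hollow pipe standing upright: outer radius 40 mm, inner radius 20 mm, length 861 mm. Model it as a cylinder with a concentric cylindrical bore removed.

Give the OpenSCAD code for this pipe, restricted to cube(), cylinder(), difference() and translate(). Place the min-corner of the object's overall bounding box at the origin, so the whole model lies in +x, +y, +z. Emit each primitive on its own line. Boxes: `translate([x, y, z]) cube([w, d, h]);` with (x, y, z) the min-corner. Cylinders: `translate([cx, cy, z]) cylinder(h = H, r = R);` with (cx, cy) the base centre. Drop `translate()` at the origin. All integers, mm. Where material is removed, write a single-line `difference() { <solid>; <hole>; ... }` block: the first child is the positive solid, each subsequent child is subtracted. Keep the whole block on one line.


difference() { translate([40, 40, 0]) cylinder(h = 861, r = 40); translate([40, 40, 0]) cylinder(h = 861, r = 20); }


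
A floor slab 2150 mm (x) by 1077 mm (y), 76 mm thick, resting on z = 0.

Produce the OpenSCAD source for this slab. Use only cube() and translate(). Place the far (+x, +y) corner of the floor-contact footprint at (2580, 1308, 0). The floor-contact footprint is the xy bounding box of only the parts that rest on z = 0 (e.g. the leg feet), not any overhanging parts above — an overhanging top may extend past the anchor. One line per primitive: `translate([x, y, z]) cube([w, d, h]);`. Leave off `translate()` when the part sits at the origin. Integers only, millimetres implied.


translate([430, 231, 0]) cube([2150, 1077, 76]);


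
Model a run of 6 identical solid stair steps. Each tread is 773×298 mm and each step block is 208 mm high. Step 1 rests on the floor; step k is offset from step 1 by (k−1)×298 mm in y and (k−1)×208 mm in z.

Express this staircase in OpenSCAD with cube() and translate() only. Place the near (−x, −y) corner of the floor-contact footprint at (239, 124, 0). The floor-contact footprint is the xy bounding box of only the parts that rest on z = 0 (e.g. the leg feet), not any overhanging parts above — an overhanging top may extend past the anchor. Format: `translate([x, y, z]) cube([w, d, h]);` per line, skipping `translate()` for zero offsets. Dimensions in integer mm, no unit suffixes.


translate([239, 124, 0]) cube([773, 298, 208]);
translate([239, 422, 208]) cube([773, 298, 208]);
translate([239, 720, 416]) cube([773, 298, 208]);
translate([239, 1018, 624]) cube([773, 298, 208]);
translate([239, 1316, 832]) cube([773, 298, 208]);
translate([239, 1614, 1040]) cube([773, 298, 208]);


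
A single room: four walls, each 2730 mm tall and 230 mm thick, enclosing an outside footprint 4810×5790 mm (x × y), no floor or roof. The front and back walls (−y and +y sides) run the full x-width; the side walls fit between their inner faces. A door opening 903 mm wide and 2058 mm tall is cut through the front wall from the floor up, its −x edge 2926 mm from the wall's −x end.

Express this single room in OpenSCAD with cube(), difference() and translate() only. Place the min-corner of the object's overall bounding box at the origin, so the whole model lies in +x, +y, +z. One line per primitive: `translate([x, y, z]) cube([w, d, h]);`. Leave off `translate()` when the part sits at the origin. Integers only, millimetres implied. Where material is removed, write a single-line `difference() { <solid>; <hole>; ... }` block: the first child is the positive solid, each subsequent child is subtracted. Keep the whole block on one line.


difference() { cube([4810, 230, 2730]); translate([2926, 0, 0]) cube([903, 230, 2058]); }
translate([0, 5560, 0]) cube([4810, 230, 2730]);
translate([0, 230, 0]) cube([230, 5330, 2730]);
translate([4580, 230, 0]) cube([230, 5330, 2730]);


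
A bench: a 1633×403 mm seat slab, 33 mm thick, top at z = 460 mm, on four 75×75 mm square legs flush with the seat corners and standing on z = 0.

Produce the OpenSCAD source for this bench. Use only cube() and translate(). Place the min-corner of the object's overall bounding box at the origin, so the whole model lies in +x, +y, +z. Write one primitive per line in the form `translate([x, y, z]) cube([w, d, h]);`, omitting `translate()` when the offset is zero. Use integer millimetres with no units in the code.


// leg_h = 460 − 33 = 427
translate([0, 0, 427]) cube([1633, 403, 33]);
cube([75, 75, 427]);
translate([0, 328, 0]) cube([75, 75, 427]);
translate([1558, 0, 0]) cube([75, 75, 427]);
translate([1558, 328, 0]) cube([75, 75, 427]);


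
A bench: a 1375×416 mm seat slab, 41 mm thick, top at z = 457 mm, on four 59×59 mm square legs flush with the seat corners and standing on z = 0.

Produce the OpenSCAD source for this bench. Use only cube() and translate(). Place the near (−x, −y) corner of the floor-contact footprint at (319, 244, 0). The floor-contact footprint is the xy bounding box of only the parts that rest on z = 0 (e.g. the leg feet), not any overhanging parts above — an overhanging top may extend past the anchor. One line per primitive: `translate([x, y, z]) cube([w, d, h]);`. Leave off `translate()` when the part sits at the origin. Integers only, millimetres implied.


// leg_h = 457 − 41 = 416
translate([319, 244, 416]) cube([1375, 416, 41]);
translate([319, 244, 0]) cube([59, 59, 416]);
translate([319, 601, 0]) cube([59, 59, 416]);
translate([1635, 244, 0]) cube([59, 59, 416]);
translate([1635, 601, 0]) cube([59, 59, 416]);


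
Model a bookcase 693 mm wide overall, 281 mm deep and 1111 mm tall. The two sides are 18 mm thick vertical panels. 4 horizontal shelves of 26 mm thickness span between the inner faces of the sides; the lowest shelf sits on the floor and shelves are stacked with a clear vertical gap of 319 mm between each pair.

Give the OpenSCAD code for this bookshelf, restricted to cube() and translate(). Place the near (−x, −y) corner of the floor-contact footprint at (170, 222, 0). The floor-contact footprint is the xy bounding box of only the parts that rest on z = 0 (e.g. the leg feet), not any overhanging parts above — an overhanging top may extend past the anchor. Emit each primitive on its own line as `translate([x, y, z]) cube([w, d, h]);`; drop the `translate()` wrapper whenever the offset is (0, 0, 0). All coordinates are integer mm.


translate([170, 222, 0]) cube([18, 281, 1111]);
translate([845, 222, 0]) cube([18, 281, 1111]);
translate([188, 222, 0]) cube([657, 281, 26]);
translate([188, 222, 345]) cube([657, 281, 26]);
translate([188, 222, 690]) cube([657, 281, 26]);
translate([188, 222, 1035]) cube([657, 281, 26]);


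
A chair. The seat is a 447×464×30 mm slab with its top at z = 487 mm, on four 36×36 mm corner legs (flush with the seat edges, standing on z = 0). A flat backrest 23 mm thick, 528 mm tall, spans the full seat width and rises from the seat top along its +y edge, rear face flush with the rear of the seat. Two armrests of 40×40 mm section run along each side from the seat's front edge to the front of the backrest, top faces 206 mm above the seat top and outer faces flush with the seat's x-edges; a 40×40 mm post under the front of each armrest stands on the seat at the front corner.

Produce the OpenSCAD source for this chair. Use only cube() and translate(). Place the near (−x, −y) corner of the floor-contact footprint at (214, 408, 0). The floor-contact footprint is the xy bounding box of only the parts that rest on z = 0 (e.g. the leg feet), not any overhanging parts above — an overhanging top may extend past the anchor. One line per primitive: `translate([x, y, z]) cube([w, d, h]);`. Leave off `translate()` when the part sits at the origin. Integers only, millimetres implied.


// leg_h = 487 - 30 = 457
// arm post h = 206 - 40 = 166
translate([214, 408, 457]) cube([447, 464, 30]);
translate([214, 408, 0]) cube([36, 36, 457]);
translate([625, 408, 0]) cube([36, 36, 457]);
translate([214, 836, 0]) cube([36, 36, 457]);
translate([625, 836, 0]) cube([36, 36, 457]);
translate([214, 849, 487]) cube([447, 23, 528]);
translate([214, 408, 653]) cube([40, 441, 40]);
translate([621, 408, 653]) cube([40, 441, 40]);
translate([214, 408, 487]) cube([40, 40, 166]);
translate([621, 408, 487]) cube([40, 40, 166]);


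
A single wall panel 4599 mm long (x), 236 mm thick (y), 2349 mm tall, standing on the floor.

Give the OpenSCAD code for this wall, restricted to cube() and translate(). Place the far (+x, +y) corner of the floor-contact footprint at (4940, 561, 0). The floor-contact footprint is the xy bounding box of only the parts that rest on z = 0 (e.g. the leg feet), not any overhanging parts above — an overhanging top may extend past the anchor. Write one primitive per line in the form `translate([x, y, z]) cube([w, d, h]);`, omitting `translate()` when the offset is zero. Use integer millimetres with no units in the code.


translate([341, 325, 0]) cube([4599, 236, 2349]);


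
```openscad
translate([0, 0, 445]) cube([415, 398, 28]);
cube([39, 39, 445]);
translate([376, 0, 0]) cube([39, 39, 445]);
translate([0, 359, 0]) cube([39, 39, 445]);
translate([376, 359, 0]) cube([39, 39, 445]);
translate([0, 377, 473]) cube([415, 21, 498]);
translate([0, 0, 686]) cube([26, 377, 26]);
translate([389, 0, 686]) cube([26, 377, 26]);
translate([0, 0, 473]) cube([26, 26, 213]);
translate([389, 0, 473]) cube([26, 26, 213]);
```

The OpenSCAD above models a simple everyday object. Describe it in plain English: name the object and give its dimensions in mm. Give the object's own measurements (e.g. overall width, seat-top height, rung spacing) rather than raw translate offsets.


A chair. The seat is a 415×398×28 mm slab with its top at z = 473 mm, on four 39×39 mm corner legs (flush with the seat edges, standing on z = 0). A flat backrest 21 mm thick, 498 mm tall, spans the full seat width and rises from the seat top along its +y edge, rear face flush with the rear of the seat. Two armrests of 26×26 mm section run along each side from the seat's front edge to the front of the backrest, top faces 239 mm above the seat top and outer faces flush with the seat's x-edges; a 26×26 mm post under the front of each armrest stands on the seat at the front corner.


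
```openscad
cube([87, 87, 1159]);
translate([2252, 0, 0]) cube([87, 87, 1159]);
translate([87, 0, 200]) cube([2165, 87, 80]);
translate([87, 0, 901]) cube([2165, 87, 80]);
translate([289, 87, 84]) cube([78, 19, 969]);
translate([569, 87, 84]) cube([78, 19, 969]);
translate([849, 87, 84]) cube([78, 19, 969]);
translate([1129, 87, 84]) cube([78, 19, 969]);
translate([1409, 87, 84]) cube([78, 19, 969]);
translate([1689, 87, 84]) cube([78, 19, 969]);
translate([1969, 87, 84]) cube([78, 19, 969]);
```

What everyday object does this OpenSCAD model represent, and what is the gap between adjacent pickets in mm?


A fence section. The picket gap is 202 mm.

Two posts, two rails, 7 pickets — a fence section. Span 2165 mm holds 7 pickets of 78 mm with 8 equal gaps: ⌊(2165 − 7·78) / 8⌋ = 202 mm.


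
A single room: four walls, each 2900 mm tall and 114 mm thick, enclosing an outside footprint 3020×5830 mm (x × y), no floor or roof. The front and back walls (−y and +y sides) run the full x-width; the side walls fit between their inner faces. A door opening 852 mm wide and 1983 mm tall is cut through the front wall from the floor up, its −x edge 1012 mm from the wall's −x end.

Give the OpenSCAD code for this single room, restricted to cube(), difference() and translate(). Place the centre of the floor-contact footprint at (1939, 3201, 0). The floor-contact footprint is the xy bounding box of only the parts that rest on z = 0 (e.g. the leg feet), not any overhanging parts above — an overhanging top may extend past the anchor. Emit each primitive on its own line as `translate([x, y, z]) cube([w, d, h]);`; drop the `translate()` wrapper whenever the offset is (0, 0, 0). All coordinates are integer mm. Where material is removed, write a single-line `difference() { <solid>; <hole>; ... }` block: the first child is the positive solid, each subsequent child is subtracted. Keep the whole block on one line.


difference() { translate([429, 286, 0]) cube([3020, 114, 2900]); translate([1441, 286, 0]) cube([852, 114, 1983]); }
translate([429, 6002, 0]) cube([3020, 114, 2900]);
translate([429, 400, 0]) cube([114, 5602, 2900]);
translate([3335, 400, 0]) cube([114, 5602, 2900]);


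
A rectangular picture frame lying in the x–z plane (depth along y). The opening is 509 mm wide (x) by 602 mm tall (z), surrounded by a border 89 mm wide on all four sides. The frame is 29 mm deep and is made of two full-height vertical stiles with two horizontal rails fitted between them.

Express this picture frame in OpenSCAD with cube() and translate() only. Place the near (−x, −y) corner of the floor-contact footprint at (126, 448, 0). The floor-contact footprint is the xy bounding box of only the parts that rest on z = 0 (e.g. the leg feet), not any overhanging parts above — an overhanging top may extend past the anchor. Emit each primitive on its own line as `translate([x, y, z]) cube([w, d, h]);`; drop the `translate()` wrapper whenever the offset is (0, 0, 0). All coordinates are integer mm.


translate([126, 448, 0]) cube([89, 29, 780]);
translate([724, 448, 0]) cube([89, 29, 780]);
translate([215, 448, 0]) cube([509, 29, 89]);
translate([215, 448, 691]) cube([509, 29, 89]);


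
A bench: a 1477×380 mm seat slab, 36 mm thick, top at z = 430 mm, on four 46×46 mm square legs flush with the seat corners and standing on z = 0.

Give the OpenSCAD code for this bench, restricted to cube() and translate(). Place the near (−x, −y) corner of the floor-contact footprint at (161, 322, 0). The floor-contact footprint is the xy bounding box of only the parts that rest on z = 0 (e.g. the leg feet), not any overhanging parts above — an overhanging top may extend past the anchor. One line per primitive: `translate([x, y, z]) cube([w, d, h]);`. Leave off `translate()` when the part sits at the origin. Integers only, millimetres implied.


translate([161, 322, 394]) cube([1477, 380, 36]);
translate([161, 322, 0]) cube([46, 46, 394]);
translate([161, 656, 0]) cube([46, 46, 394]);
translate([1592, 322, 0]) cube([46, 46, 394]);
translate([1592, 656, 0]) cube([46, 46, 394]);


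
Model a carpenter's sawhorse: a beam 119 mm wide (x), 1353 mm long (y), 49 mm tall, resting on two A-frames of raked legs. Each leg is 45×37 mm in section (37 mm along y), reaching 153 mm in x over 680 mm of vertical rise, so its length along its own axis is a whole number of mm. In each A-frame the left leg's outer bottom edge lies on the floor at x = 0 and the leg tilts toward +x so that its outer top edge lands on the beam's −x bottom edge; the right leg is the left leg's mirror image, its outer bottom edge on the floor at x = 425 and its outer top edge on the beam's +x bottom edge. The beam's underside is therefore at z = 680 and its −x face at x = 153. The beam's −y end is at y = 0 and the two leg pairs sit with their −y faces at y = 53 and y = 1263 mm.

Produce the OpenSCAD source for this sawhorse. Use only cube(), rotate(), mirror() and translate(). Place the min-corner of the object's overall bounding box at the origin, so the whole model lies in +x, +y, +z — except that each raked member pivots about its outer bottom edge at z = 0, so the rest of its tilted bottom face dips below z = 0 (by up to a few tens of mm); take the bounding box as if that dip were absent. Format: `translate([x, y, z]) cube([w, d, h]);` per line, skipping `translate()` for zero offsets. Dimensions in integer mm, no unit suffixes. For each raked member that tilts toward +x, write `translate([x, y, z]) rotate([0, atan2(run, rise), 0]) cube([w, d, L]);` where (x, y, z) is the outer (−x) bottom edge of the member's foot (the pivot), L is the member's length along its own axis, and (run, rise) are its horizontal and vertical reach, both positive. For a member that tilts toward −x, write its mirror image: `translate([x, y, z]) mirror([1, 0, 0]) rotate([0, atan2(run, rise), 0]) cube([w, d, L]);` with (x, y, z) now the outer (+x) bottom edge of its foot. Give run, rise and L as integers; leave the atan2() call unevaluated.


// leg length = √(153² + 680²) = 697
// right-leg outer foot x = 2·153 + 119 = 425
// beam min-corner = (153, 0, 680)
translate([153, 0, 680]) cube([119, 1353, 49]);
translate([0, 53, 0]) rotate([0, atan2(153, 680), 0]) cube([45, 37, 697]);
translate([425, 53, 0]) mirror([1, 0, 0]) rotate([0, atan2(153, 680), 0]) cube([45, 37, 697]);
translate([0, 1263, 0]) rotate([0, atan2(153, 680), 0]) cube([45, 37, 697]);
translate([425, 1263, 0]) mirror([1, 0, 0]) rotate([0, atan2(153, 680), 0]) cube([45, 37, 697]);


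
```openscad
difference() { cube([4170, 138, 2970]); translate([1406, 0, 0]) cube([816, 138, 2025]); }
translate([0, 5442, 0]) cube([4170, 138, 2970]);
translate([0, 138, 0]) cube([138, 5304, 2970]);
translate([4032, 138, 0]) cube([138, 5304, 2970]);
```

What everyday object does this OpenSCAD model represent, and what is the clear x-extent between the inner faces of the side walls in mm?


A single room. The interior width is 3894 mm.

Four walls enclosing a rectangle with a door in the front wall — a room. Outside width 4170 minus two 138 mm walls gives 3894 mm.


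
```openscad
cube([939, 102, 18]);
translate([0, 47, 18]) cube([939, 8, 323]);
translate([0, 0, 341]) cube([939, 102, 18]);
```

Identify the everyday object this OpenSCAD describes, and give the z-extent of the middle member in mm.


An I-beam. The web height is 323 mm.

Two wide flanges with a thin centred web — an I-beam. Overall 359 mm minus two 18 mm flanges gives a web of 359 − 2·18 = 323 mm.


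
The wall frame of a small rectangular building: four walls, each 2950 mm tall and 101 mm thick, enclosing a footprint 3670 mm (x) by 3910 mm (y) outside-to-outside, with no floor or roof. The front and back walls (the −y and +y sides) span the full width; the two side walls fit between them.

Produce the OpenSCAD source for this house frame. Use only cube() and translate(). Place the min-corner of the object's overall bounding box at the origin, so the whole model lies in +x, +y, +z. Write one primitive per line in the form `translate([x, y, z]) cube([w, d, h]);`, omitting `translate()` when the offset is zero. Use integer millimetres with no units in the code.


cube([3670, 101, 2950]);
translate([0, 3809, 0]) cube([3670, 101, 2950]);
translate([0, 101, 0]) cube([101, 3708, 2950]);
translate([3569, 101, 0]) cube([101, 3708, 2950]);


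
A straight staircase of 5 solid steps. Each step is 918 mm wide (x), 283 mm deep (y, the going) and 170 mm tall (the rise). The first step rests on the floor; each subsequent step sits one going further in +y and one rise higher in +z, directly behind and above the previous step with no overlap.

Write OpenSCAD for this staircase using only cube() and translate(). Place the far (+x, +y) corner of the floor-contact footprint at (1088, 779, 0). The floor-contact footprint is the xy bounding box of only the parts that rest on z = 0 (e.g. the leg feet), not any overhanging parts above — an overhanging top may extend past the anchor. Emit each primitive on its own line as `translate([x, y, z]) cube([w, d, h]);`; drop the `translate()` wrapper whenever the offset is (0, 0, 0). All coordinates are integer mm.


translate([170, 496, 0]) cube([918, 283, 170]);
translate([170, 779, 170]) cube([918, 283, 170]);
translate([170, 1062, 340]) cube([918, 283, 170]);
translate([170, 1345, 510]) cube([918, 283, 170]);
translate([170, 1628, 680]) cube([918, 283, 170]);


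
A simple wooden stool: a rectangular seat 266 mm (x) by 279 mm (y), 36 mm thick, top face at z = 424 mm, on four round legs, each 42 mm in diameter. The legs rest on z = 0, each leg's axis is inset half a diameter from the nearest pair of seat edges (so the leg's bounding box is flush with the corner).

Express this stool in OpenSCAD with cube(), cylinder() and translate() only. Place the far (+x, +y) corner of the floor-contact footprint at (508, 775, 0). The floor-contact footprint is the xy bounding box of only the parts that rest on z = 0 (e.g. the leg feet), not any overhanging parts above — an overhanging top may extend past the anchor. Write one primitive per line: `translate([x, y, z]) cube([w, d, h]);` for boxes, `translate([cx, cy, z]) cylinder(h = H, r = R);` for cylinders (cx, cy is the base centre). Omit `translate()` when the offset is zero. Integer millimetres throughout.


translate([242, 496, 388]) cube([266, 279, 36]);
translate([263, 517, 0]) cylinder(h = 388, r = 21);
translate([487, 517, 0]) cylinder(h = 388, r = 21);
translate([263, 754, 0]) cylinder(h = 388, r = 21);
translate([487, 754, 0]) cylinder(h = 388, r = 21);


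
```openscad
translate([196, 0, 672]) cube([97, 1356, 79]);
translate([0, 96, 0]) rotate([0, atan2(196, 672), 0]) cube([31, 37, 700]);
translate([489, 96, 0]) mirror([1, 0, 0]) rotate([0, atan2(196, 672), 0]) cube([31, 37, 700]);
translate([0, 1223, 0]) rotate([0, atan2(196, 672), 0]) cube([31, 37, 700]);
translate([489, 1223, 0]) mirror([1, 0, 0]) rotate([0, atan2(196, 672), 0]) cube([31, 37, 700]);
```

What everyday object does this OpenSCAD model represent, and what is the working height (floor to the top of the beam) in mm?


A sawhorse. The overall height is 751 mm.

A beam across two mirrored pairs of raked legs — a sawhorse. The beam's underside is at z = 672 (matching the legs' vertical rise in atan2(196, 672)) and the beam is 79 mm tall, so its top is at 672 + 79 = 751 mm. The raked legs top out at the beam's underside, so that is the highest point.


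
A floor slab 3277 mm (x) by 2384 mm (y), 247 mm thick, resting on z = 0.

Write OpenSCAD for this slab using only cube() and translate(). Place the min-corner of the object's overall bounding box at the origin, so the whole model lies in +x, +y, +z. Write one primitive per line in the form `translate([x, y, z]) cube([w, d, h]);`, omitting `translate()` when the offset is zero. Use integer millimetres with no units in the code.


cube([3277, 2384, 247]);


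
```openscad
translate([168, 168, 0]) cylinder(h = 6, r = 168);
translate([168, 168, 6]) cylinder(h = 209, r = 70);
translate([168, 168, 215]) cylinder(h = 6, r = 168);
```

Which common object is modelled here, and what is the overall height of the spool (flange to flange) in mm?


A spool. The overall height is 221 mm.

Three coaxial cylinders, large–small–large — a spool. Two 6 mm flanges and a 209 mm core give 6 + 209 + 6 = 221 mm.


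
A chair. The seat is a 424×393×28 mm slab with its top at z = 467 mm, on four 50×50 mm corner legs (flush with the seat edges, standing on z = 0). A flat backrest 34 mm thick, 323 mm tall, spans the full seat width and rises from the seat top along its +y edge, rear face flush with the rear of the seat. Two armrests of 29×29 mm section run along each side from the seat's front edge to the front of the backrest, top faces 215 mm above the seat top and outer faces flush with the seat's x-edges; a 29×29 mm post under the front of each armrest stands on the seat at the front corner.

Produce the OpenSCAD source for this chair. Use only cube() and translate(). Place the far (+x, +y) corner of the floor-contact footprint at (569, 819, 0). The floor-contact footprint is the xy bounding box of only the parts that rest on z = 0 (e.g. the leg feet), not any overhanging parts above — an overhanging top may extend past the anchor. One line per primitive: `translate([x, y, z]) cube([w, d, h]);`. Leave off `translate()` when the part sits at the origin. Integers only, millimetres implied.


translate([145, 426, 439]) cube([424, 393, 28]);
translate([145, 426, 0]) cube([50, 50, 439]);
translate([519, 426, 0]) cube([50, 50, 439]);
translate([145, 769, 0]) cube([50, 50, 439]);
translate([519, 769, 0]) cube([50, 50, 439]);
translate([145, 785, 467]) cube([424, 34, 323]);
translate([145, 426, 653]) cube([29, 359, 29]);
translate([540, 426, 653]) cube([29, 359, 29]);
translate([145, 426, 467]) cube([29, 29, 186]);
translate([540, 426, 467]) cube([29, 29, 186]);


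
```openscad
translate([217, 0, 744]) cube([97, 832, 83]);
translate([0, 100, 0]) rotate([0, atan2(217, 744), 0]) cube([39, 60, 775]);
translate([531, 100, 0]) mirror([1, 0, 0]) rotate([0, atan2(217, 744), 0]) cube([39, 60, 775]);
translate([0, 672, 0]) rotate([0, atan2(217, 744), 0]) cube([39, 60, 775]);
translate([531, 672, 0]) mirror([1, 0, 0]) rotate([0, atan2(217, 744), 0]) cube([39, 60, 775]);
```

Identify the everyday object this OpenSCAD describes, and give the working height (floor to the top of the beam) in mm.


A sawhorse. The overall height is 827 mm.

A beam across two mirrored pairs of raked legs — a sawhorse. The beam's underside is at z = 744 (matching the legs' vertical rise in atan2(217, 744)) and the beam is 83 mm tall, so its top is at 744 + 83 = 827 mm. The raked legs top out at the beam's underside, so that is the highest point.


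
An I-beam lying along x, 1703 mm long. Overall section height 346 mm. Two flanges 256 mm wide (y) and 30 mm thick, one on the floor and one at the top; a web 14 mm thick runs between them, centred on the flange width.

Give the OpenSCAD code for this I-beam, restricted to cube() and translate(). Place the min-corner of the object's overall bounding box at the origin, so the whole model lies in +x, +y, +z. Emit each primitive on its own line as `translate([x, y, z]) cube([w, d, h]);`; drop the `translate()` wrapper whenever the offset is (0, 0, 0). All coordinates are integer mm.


cube([1703, 256, 30]);
translate([0, 121, 30]) cube([1703, 14, 286]);
translate([0, 0, 316]) cube([1703, 256, 30]);


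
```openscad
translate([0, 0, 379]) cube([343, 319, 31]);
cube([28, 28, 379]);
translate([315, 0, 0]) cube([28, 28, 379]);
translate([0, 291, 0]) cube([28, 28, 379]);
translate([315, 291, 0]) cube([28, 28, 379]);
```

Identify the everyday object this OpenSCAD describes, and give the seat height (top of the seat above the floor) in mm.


A stool. The seat height is 410 mm.

A 343×319×31 slab at z = 379 on four corner posts — a stool. The seat top is 379 + 31 = 410 mm.


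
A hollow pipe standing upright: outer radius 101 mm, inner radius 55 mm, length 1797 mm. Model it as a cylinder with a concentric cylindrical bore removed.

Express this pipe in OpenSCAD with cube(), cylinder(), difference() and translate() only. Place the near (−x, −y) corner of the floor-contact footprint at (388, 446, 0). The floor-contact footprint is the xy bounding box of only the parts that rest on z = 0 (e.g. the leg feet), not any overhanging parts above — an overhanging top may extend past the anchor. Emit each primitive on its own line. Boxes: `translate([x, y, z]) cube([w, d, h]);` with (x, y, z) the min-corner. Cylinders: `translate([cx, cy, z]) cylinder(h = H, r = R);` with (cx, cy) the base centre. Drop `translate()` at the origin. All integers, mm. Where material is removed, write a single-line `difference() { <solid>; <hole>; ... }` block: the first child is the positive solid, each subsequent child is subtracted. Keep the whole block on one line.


difference() { translate([489, 547, 0]) cylinder(h = 1797, r = 101); translate([489, 547, 0]) cylinder(h = 1797, r = 55); }


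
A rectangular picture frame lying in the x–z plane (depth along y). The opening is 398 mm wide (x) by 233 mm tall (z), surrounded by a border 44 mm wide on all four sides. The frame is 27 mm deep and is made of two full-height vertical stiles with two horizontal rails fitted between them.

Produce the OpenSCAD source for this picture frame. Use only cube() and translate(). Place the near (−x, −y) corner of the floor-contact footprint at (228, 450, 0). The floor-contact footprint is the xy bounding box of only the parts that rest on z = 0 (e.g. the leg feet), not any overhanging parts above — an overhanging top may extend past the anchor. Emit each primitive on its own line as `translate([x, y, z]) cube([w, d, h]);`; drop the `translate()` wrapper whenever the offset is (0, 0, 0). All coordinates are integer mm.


translate([228, 450, 0]) cube([44, 27, 321]);
translate([670, 450, 0]) cube([44, 27, 321]);
translate([272, 450, 0]) cube([398, 27, 44]);
translate([272, 450, 277]) cube([398, 27, 44]);


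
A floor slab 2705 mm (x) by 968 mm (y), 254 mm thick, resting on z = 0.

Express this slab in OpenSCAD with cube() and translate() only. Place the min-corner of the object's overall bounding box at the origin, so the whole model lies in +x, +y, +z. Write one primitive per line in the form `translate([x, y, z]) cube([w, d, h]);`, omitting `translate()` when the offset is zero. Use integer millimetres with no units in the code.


cube([2705, 968, 254]);


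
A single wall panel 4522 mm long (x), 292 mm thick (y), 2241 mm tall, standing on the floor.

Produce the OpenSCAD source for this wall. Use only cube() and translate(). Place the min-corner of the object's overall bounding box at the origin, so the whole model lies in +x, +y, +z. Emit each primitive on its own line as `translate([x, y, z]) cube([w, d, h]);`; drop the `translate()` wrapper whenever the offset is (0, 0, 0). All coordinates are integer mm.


cube([4522, 292, 2241]);


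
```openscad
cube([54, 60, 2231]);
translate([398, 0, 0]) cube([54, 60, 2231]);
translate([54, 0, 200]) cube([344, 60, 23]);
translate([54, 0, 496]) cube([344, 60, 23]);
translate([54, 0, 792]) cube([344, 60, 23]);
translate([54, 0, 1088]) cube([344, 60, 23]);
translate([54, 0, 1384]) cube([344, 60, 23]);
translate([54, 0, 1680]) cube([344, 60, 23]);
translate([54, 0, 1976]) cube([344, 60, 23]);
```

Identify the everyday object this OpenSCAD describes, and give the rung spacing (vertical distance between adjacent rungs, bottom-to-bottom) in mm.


A ladder. The rung spacing is 296 mm.

Two tall 54×60 posts with 7 short bars between them — a ladder. Adjacent rungs sit at z = 200 and z = 496, so the spacing is 496 − 200 = 296 mm.


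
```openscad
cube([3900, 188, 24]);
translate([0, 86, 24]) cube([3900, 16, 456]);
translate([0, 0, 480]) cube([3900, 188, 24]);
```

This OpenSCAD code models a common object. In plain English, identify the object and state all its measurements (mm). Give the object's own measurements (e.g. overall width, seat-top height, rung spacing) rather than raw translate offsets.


An I-beam lying along x, 3900 mm long. Overall section height 504 mm. Two flanges 188 mm wide (y) and 24 mm thick, one on the floor and one at the top; a web 16 mm thick runs between them, centred on the flange width.


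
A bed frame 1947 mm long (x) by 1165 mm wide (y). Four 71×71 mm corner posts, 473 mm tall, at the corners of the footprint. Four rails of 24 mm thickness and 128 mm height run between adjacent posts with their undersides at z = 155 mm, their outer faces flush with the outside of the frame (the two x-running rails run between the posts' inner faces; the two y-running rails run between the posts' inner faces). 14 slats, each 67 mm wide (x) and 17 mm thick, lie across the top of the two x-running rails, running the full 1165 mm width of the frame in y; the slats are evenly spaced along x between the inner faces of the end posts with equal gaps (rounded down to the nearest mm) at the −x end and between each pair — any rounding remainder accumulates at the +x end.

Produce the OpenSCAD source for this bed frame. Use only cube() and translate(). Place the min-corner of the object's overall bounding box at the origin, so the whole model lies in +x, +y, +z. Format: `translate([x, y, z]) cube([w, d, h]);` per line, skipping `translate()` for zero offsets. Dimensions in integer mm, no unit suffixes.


cube([71, 71, 473]);
translate([0, 1094, 0]) cube([71, 71, 473]);
translate([1876, 0, 0]) cube([71, 71, 473]);
translate([1876, 1094, 0]) cube([71, 71, 473]);
translate([71, 0, 155]) cube([1805, 24, 128]);
translate([71, 1141, 155]) cube([1805, 24, 128]);
translate([0, 71, 155]) cube([24, 1023, 128]);
translate([1923, 71, 155]) cube([24, 1023, 128]);
translate([128, 0, 283]) cube([67, 1165, 17]);
translate([252, 0, 283]) cube([67, 1165, 17]);
translate([376, 0, 283]) cube([67, 1165, 17]);
translate([500, 0, 283]) cube([67, 1165, 17]);
translate([624, 0, 283]) cube([67, 1165, 17]);
translate([748, 0, 283]) cube([67, 1165, 17]);
translate([872, 0, 283]) cube([67, 1165, 17]);
translate([996, 0, 283]) cube([67, 1165, 17]);
translate([1120, 0, 283]) cube([67, 1165, 17]);
translate([1244, 0, 283]) cube([67, 1165, 17]);
translate([1368, 0, 283]) cube([67, 1165, 17]);
translate([1492, 0, 283]) cube([67, 1165, 17]);
translate([1616, 0, 283]) cube([67, 1165, 17]);
translate([1740, 0, 283]) cube([67, 1165, 17]);
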